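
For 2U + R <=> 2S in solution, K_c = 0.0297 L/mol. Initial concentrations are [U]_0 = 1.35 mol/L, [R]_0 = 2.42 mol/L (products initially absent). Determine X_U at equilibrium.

Let X = conversion of U; extent ξ = 1.35X/2 mol/L.
Concentrations: [U] = 1.35 − 1.35X; [R] = 2.42 − 0.675X; [S] = 1.35X.
K_c = [S]^2 / ([U]^2 [R]).
Setting equal to 0.0297 and solving for X on (0,1) gives X = 0.207.

X = 0.207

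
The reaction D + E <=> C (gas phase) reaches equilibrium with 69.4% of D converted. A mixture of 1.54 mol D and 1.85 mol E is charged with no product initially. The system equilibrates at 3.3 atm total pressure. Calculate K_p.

K_p = 2.04 atm^-1

Take 1.54 mol D as basis and let X be its fractional conversion, so ξ = 1.54X.
Mole table: n_D = 1.54 − 1.54X; n_E = 1.85 − 1.54X; n_C = 1.54X.
Total moles n_T = 3.39 − 1.54X.
At X = 0.694: n_D = 0.471, n_E = 0.781, n_C = 1.07, n_T = 2.32.
p_i = (n_i/n_T)·P. K_p = p_C / (p_D p_E) = 2.04 atm^-1.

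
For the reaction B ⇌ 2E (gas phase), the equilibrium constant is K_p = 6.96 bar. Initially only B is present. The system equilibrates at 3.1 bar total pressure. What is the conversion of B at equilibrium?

Basis: 1 mol B initially; let X = conversion of B. Extent ξ = X.
Species balance: n_B = 1 − X; n_E = 2X.
n_T = Σnᵢ = 1 + X.
Mole fractions y_i = n_i/n_T; K_p = p_E^2 / (p_B) with p_i = y_i·P.
This yields a degree-2 equation in X; solving on (0,1), X = 0.600.

X = 0.600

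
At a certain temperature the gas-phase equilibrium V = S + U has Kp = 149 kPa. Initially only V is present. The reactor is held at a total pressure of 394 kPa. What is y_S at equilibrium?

Basis: 1 mol V initially; let X = conversion of V. Extent ξ = X.
Moles: n_V = 1 − X; n_S = X; n_U = X.
Summing: n_T = 1 + X.
y_i = n_i/n_T, p_i = y_i·P. Kp = p_S p_U / (p_V).
This yields a degree-2 equation in X; solving on (0,1), X = 0.524.
Then n_S = 0.524, n_T = 1.52, so y_S = 0.344.

y_S = 0.344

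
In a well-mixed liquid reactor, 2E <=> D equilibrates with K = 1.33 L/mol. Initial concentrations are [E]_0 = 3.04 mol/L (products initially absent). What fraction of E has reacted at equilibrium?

X = 0.705

Let X = conversion of E; extent ξ = 3.04X/2 mol/L.
Concentrations: [E] = 3.04 − 3.04X; [D] = 1.52X.
K = [D] / ([E]^2).
Setting equal to 1.33 and solving for X on (0,1) gives X = 0.705.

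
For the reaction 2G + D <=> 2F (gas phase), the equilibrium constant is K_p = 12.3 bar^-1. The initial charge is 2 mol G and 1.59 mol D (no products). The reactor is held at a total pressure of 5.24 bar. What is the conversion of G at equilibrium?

Take 2 mol G as basis and let X be its fractional conversion, so ξ = X.
Moles: n_G = 2 − 2X; n_D = 1.59 − X; n_F = 2X.
n_T = Σnᵢ = 3.59 − X.
Mole fractions y_i = n_i/n_T; K_p = p_F^2 / (p_G^2 p_D) with p_i = y_i·P.
Equating to 12.3 bar^-1 and solving on 0 < X < 1: X = 0.810.

X = 0.810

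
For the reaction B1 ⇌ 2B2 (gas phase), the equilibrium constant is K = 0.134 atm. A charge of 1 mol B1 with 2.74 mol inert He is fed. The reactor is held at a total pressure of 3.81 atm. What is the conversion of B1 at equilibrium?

X = 0.169

Take 1 mol B1 as basis and let X be its fractional conversion, so ξ = X.
Species balance: n_B1 = 1 − X; n_B2 = 2X; n_I = 2.74 (inert).
Total moles n_T = 3.74 + X.
Mole fractions y_i = n_i/n_T; K = p_B2^2 / (p_B1) with p_i = y_i·P.
Setting this equal to 0.134 atm and taking the physical root (0 < X < 1) gives X = 0.169.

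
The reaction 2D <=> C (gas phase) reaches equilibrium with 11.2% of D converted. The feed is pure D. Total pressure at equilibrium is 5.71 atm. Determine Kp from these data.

Basis: 1 mol D initially; let X = conversion of D. Extent ξ = 0.5X.
Moles: n_D = 1 − X; n_C = 0.5X.
Total moles n_T = 1 − 0.5X.
At X = 0.112: n_D = 0.888, n_C = 0.056, n_T = 0.944.
p_i = (n_i/n_T)·P. Kp = p_C / (p_D^2) = 0.0117 atm^-1.

Kp = 0.0117 atm^-1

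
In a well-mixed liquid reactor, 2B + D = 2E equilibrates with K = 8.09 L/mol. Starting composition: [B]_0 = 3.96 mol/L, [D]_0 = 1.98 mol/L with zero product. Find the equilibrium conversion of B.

X = 0.690

Let X = conversion of B; extent ξ = 3.96X/2 mol/L.
Concentrations: [B] = 3.96 − 3.96X; [D] = 1.98 − 1.98X; [E] = 3.96X.
K = [E]^2 / ([B]^2 [D]).
This equals 8.09 at X = 0.690 (the root in 0 < X < 1).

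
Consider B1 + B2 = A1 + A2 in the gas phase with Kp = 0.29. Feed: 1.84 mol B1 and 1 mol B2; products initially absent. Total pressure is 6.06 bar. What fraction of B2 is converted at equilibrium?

Let X = conversion of B2 (basis 1 mol B2); extent of reaction ξ = X.
Mole table: n_B1 = 1.84 − X; n_B2 = 1 − X; n_A1 = X; n_A2 = X.
n_T stays at 2.84 (no change in mole number).
y_i = n_i/n_T, p_i = y_i·P. Kp = p_A1 p_A2 / (p_B1 p_B2).
Equating to 0.29 and solving on 0 < X < 1: X = 0.463.

X = 0.463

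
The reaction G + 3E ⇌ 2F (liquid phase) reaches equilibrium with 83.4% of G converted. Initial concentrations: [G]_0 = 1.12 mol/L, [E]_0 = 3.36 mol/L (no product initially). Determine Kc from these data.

Let X = conversion of G.
Concentrations: [G] = 1.12 − 1.12X; [E] = 3.36 − 3.36X; [F] = 2.24X.
At X = 0.834: [G] = 0.186, [E] = 0.558, [F] = 1.87.
Kc = [F]^2 / ([G] [E]^3) = 108 (mol/L)^-2.

Kc = 108 (mol/L)^-2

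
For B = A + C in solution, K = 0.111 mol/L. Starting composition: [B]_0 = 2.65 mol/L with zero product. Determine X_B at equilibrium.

X = 0.185

Let X = conversion of B; extent ξ = 2.65·X mol/L.
Concentrations: [B] = 2.65 − 2.65X; [A] = 2.65X; [C] = 2.65X.
K = [A] [C] / ([B]).
Equating to 0.111 mol/L: the physical root is X = 0.185.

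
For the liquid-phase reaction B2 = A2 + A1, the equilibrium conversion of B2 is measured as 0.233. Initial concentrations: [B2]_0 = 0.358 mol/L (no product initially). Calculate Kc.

Kc = 0.0253 mol/L

Let X = conversion of B2.
Concentrations: [B2] = 0.358 − 0.358X; [A2] = 0.358X; [A1] = 0.358X.
At X = 0.233: [B2] = 0.275, [A2] = 0.0834, [A1] = 0.0834.
Kc = [A2] [A1] / ([B2]) = 0.0253 mol/L.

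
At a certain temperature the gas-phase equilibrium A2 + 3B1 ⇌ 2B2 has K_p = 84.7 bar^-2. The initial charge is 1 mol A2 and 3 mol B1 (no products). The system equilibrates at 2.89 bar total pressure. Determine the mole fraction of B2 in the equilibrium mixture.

Take 1 mol A2 as basis and let X be its fractional conversion, so ξ = X.
At extent ξ: n_A2 = 1 − X; n_B1 = 3 − 3X; n_B2 = 2X.
Summing: n_T = 4 − 2X.
y_i = n_i/n_T, p_i = y_i·P. K_p = p_B2^2 / (p_A2 p_B1^3).
Substituting and setting equal to 84.7 bar^-2 gives a polynomial in X; the root in (0,1) is X = 0.832.
Then n_B2 = 1.66, n_T = 2.34, so y_B2 = 0.713.

y_B2 = 0.713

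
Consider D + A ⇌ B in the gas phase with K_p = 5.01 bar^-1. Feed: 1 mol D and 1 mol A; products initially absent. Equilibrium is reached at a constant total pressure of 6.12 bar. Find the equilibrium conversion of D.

X = 0.822

Take 1 mol D as basis and let X be its fractional conversion, so ξ = X.
Mole table: n_D = 1 − X; n_A = 1 − X; n_B = X.
n_T = Σnᵢ = 2 − X.
With p_i = (n_i/n_T)P, K_p = p_B / (p_D p_A).
This yields a degree-2 equation in X; solving on (0,1), X = 0.822.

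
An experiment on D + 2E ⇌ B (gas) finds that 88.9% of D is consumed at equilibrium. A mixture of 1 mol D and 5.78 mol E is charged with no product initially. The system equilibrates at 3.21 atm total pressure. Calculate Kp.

Let X = conversion of D (basis 1 mol D); extent of reaction ξ = X.
Species balance: n_D = 1 − X; n_E = 5.78 − 2X; n_B = X.
Total moles n_T = 6.78 − 2X.
At X = 0.889: n_D = 0.111, n_E = 4, n_B = 0.889, n_T = 5.
p_i = (n_i/n_T)·P. Kp = p_B / (p_D p_E^2) = 1.21 atm^-2.

Kp = 1.21 atm^-2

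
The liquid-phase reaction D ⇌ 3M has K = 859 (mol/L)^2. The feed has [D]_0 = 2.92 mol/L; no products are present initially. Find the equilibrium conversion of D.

Let X = conversion of D; extent ξ = 2.92·X mol/L.
Concentrations: [D] = 2.92 − 2.92X; [M] = 8.76X.
K = [M]^3 / ([D]).
This equals 859 at X = 0.841 (the root in 0 < X < 1).

X = 0.841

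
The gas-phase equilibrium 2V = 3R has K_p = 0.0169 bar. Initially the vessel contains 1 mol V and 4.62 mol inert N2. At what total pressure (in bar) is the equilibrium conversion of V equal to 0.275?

Let X = conversion of V (basis 1 mol V); extent of reaction ξ = 0.5X.
Species balance: n_V = 1 − X; n_R = 1.5X; n_I = 4.62 (inert).
Summing: n_T = 5.62 + 0.5X.
K_p = p_R^3 / (p_V^2) with p_i = (n_i/n_T)·P.
At X = 0.275: the mole-fraction product g(X) = Π y_i^ν_i = 0.02319. Since K_p = g(X)·P^{1}, P = (K_p/g)^(1/1) = (0.0169/0.02319)^(1/1) = 0.729 bar.

P = 0.729 bar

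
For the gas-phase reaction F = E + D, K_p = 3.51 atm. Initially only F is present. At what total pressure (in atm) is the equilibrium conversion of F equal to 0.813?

Let X = conversion of F (basis 1 mol F); extent of reaction ξ = X.
Moles: n_F = 1 − X; n_E = X; n_D = X.
n_T = Σnᵢ = 1 + X.
K_p = p_E p_D / (p_F) with p_i = (n_i/n_T)·P.
At X = 0.813: the mole-fraction product g(X) = Π y_i^ν_i = 1.95. Since K_p = g(X)·P^{1}, P = (K_p/g)^(1/1) = (3.51/1.95)^(1/1) = 1.8 atm.

P = 1.8 atm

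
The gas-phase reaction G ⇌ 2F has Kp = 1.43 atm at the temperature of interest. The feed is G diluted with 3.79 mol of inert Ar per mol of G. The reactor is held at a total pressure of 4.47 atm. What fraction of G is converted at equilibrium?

Take 1 mol G as basis and let X be its fractional conversion, so ξ = X.
At extent ξ: n_G = 1 − X; n_F = 2X; n_I = 3.79 (inert).
Summing: n_T = 4.79 + X.
y_i = n_i/n_T, p_i = y_i·P. Kp = p_F^2 / (p_G).
Setting this equal to 1.43 atm and taking the physical root (0 < X < 1) gives X = 0.472.

X = 0.472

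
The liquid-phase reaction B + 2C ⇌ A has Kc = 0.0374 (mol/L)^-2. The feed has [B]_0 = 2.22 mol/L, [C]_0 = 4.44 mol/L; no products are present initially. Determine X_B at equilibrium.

Let X = conversion of B; extent ξ = 2.22·X mol/L.
Concentrations: [B] = 2.22 − 2.22X; [C] = 4.44 − 4.44X; [A] = 2.22X.
Kc = [A] / ([B] [C]^2).
Solving Kc = 0.0374 for X ∈ (0,1): X = 0.278.

X = 0.278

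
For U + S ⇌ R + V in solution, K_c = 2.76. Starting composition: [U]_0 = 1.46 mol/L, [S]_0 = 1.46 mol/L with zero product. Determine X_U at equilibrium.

Let X = conversion of U; extent ξ = 1.46·X mol/L.
Concentrations: [U] = 1.46 − 1.46X; [S] = 1.46 − 1.46X; [R] = 1.46X; [V] = 1.46X.
K_c = [R] [V] / ([U] [S]).
Equating to 2.76: the physical root is X = 0.624.

X = 0.624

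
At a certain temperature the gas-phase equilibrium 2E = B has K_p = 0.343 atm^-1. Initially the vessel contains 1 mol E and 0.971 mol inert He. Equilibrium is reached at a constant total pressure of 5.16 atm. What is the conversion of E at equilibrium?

X = 0.505

Take 1 mol E as basis and let X be its fractional conversion, so ξ = 0.5X.
At extent ξ: n_E = 1 − X; n_B = 0.5X; n_I = 0.971 (inert).
n_T = Σnᵢ = 1.97 − 0.5X.
y_i = n_i/n_T, p_i = y_i·P. K_p = p_B / (p_E^2).
This yields a degree-2 equation in X; solving on (0,1), X = 0.505.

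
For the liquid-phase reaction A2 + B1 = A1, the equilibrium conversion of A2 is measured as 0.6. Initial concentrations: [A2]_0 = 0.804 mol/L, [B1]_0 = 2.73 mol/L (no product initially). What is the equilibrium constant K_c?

Let X = conversion of A2.
Concentrations: [A2] = 0.804 − 0.804X; [B1] = 2.73 − 0.804X; [A1] = 0.804X.
At X = 0.6: [A2] = 0.322, [B1] = 2.25, [A1] = 0.482.
K_c = [A1] / ([A2] [B1]) = 0.667 L/mol.

K_c = 0.667 L/mol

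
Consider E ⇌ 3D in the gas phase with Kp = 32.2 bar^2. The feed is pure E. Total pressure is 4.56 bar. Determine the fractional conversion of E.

X = 0.486

Basis: 1 mol E initially; let X = conversion of E. Extent ξ = X.
At extent ξ: n_E = 1 − X; n_D = 3X.
n_T = Σnᵢ = 1 + 2X.
y_i = n_i/n_T, p_i = y_i·P. Kp = p_D^3 / (p_E).
Substituting and setting equal to 32.2 bar^2 gives a polynomial in X; the root in (0,1) is X = 0.486.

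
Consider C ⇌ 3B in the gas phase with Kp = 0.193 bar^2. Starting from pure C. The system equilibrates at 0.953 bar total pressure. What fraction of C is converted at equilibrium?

X = 0.235

Basis: 1 mol C initially; let X = conversion of C. Extent ξ = X.
Species balance: n_C = 1 − X; n_B = 3X.
Total moles n_T = 1 + 2X.
y_i = n_i/n_T, p_i = y_i·P. Kp = p_B^3 / (p_C).
This yields a degree-3 equation in X; solving on (0,1), X = 0.235.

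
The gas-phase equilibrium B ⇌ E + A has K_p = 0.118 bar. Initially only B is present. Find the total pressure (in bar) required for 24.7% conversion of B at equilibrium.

Take 1 mol B as basis and let X be its fractional conversion, so ξ = X.
Moles: n_B = 1 − X; n_E = X; n_A = X.
Summing: n_T = 1 + X.
K_p = p_E p_A / (p_B) with p_i = (n_i/n_T)·P.
At X = 0.247: the mole-fraction product g(X) = Π y_i^ν_i = 0.06497. Since K_p = g(X)·P^{1}, P = (K_p/g)^(1/1) = (0.118/0.06497)^(1/1) = 1.82 bar.

P = 1.82 bar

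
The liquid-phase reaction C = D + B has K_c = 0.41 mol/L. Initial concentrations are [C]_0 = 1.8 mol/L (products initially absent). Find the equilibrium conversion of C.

Let X = conversion of C; extent ξ = 1.8·X mol/L.
Concentrations: [C] = 1.8 − 1.8X; [D] = 1.8X; [B] = 1.8X.
K_c = [D] [B] / ([C]).
Equating to 0.41 mol/L: the physical root is X = 0.377.

X = 0.377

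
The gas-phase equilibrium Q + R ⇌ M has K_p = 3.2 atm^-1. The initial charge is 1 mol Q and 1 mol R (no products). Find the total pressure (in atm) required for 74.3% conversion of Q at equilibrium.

Take 1 mol Q as basis and let X be its fractional conversion, so ξ = X.
Mole table: n_Q = 1 − X; n_R = 1 − X; n_M = X.
n_T = Σnᵢ = 2 − X.
K_p = p_M / (p_Q p_R) with p_i = (n_i/n_T)·P.
At X = 0.743: the mole-fraction product g(X) = Π y_i^ν_i = 14.14. Since K_p = g(X)·P^{-1}, P = (g/K_p)^(1/1) = (14.14/3.2)^(1/1) = 4.42 atm.

P = 4.42 atm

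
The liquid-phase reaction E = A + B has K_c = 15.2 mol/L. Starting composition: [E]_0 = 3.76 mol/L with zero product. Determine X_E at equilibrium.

Let X = conversion of E; extent ξ = 3.76·X mol/L.
Concentrations: [E] = 3.76 − 3.76X; [A] = 3.76X; [B] = 3.76X.
K_c = [A] [B] / ([E]).
Solving K_c = 15.2 for X ∈ (0,1): X = 0.830.

X = 0.830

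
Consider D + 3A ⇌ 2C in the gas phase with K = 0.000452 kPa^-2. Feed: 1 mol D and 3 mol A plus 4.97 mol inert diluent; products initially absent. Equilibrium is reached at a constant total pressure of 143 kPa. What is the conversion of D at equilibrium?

X = 0.375

Take 1 mol D as basis and let X be its fractional conversion, so ξ = X.
Mole table: n_D = 1 − X; n_A = 3 − 3X; n_C = 2X; n_I = 4.97 (inert).
Total moles n_T = 8.97 − 2X.
y_i = n_i/n_T, p_i = y_i·P. K = p_C^2 / (p_D p_A^3).
Setting this equal to 0.000452 kPa^-2 and taking the physical root (0 < X < 1) gives X = 0.375.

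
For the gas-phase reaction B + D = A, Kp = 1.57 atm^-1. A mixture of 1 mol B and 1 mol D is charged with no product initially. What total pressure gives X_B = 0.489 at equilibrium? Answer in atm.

Let X = conversion of B (basis 1 mol B); extent of reaction ξ = X.
Mole table: n_B = 1 − X; n_D = 1 − X; n_A = X.
n_T = Σnᵢ = 2 − X.
Kp = p_A / (p_B p_D) with p_i = (n_i/n_T)·P.
At X = 0.489: the mole-fraction product g(X) = Π y_i^ν_i = 2.83. Since Kp = g(X)·P^{-1}, P = (g/Kp)^(1/1) = (2.83/1.57)^(1/1) = 1.8 atm.

P = 1.8 atm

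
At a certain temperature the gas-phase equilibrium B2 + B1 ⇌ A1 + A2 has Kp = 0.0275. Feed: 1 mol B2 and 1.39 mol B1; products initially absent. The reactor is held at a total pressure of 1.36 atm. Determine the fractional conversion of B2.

X = 0.167

Let X = conversion of B2 (basis 1 mol B2); extent of reaction ξ = X.
Species balance: n_B2 = 1 − X; n_B1 = 1.39 − X; n_A1 = X; n_A2 = X.
n_T stays at 2.39 (no change in mole number).
With p_i = (n_i/n_T)P, Kp = p_A1 p_A2 / (p_B2 p_B1).
Substituting and setting equal to 0.0275 gives a polynomial in X; the root in (0,1) is X = 0.167.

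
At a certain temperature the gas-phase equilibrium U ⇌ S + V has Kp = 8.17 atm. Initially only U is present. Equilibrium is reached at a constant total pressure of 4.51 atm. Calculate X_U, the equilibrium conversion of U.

X = 0.803

Take 1 mol U as basis and let X be its fractional conversion, so ξ = X.
At extent ξ: n_U = 1 − X; n_S = X; n_V = X.
Total moles n_T = 1 + X.
y_i = n_i/n_T, p_i = y_i·P. Kp = p_S p_V / (p_U).
Substituting and setting equal to 8.17 atm gives a polynomial in X; the root in (0,1) is X = 0.803.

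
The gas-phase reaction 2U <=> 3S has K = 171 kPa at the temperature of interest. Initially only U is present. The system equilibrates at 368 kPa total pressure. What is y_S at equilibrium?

y_S = 0.493

Basis: 1 mol U initially; let X = conversion of U. Extent ξ = 0.5X.
Species balance: n_U = 1 − X; n_S = 1.5X.
Total moles n_T = 1 + 0.5X.
With p_i = (n_i/n_T)P, K = p_S^3 / (p_U^2).
This yields a degree-3 equation in X; solving on (0,1), X = 0.393.
Then n_S = 0.589, n_T = 1.2, so y_S = 0.493.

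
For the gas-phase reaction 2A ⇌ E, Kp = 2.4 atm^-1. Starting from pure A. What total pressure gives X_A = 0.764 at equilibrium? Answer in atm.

P = 1.77 atm

Take 1 mol A as basis and let X be its fractional conversion, so ξ = 0.5X.
Moles: n_A = 1 − X; n_E = 0.5X.
Total moles n_T = 1 − 0.5X.
Kp = p_E / (p_A^2) with p_i = (n_i/n_T)·P.
At X = 0.764: the mole-fraction product g(X) = Π y_i^ν_i = 4.239. Since Kp = g(X)·P^{-1}, P = (g/Kp)^(1/1) = (4.239/2.4)^(1/1) = 1.77 atm.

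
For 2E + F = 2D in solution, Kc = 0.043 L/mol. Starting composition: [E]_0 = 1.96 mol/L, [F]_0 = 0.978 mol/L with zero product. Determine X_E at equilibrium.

Let X = conversion of E; extent ξ = 1.96X/2 mol/L.
Concentrations: [E] = 1.96 − 1.96X; [F] = 0.978 − 0.98X; [D] = 1.96X.
Kc = [D]^2 / ([E]^2 [F]).
Equating to 0.043 L/mol: the physical root is X = 0.158.

X = 0.158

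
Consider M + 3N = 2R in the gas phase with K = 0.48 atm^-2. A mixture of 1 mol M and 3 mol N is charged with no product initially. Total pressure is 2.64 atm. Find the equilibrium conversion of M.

Let X = conversion of M (basis 1 mol M); extent of reaction ξ = X.
At extent ξ: n_M = 1 − X; n_N = 3 − 3X; n_R = 2X.
Total moles n_T = 4 − 2X.
With p_i = (n_i/n_T)P, K = p_R^2 / (p_M p_N^3).
Substituting and setting equal to 0.48 atm^-2 gives a polynomial in X; the root in (0,1) is X = 0.456.

X = 0.456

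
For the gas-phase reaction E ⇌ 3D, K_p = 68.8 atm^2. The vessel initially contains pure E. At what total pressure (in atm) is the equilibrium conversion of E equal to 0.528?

P = 5.88 atm

Basis: 1 mol E initially; let X = conversion of E. Extent ξ = X.
Species balance: n_E = 1 − X; n_D = 3X.
Summing: n_T = 1 + 2X.
K_p = p_D^3 / (p_E) with p_i = (n_i/n_T)·P.
At X = 0.528: the mole-fraction product g(X) = Π y_i^ν_i = 1.992. Since K_p = g(X)·P^{2}, P = (K_p/g)^(1/2) = (68.8/1.992)^(1/2) = 5.88 atm.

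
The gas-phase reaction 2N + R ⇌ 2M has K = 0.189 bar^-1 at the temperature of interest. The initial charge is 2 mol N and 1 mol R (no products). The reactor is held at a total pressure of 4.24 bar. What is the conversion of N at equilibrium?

X = 0.312

Let X = conversion of N (basis 2 mol N); extent of reaction ξ = X.
Species balance: n_N = 2 − 2X; n_R = 1 − X; n_M = 2X.
Summing: n_T = 3 − X.
Mole fractions y_i = n_i/n_T; K = p_M^2 / (p_N^2 p_R) with p_i = y_i·P.
This yields a degree-3 equation in X; solving on (0,1), X = 0.312.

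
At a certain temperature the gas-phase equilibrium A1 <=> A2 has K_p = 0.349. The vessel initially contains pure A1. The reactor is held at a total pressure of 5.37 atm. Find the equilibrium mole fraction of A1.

y_A1 = 0.741

Take 1 mol A1 as basis and let X be its fractional conversion, so ξ = X.
Moles: n_A1 = 1 − X; n_A2 = X.
n_T stays at 1 (no change in mole number).
y_i = n_i/n_T, p_i = y_i·P. K_p = p_A2 / (p_A1).
This yields a degree-1 equation in X; solving on (0,1), X = 0.259.
Then n_A1 = 0.741, n_T = 1, so y_A1 = 0.741.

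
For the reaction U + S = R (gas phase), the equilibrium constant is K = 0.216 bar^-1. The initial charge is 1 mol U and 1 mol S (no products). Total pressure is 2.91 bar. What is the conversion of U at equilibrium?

X = 0.216

Let X = conversion of U (basis 1 mol U); extent of reaction ξ = X.
At extent ξ: n_U = 1 − X; n_S = 1 − X; n_R = X.
Summing: n_T = 2 − X.
y_i = n_i/n_T, p_i = y_i·P. K = p_R / (p_U p_S).
This yields a degree-2 equation in X; solving on (0,1), X = 0.216.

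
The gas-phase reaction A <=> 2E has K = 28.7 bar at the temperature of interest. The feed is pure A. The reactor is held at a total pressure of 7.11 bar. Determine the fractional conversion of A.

X = 0.709

Take 1 mol A as basis and let X be its fractional conversion, so ξ = X.
Moles: n_A = 1 − X; n_E = 2X.
Summing: n_T = 1 + X.
y_i = n_i/n_T, p_i = y_i·P. K = p_E^2 / (p_A).
Equating to 28.7 bar and solving on 0 < X < 1: X = 0.709.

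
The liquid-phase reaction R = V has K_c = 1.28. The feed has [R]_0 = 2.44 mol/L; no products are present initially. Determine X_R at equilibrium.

X = 0.561

Let X = conversion of R; extent ξ = 2.44·X mol/L.
Concentrations: [R] = 2.44 − 2.44X; [V] = 2.44X.
K_c = [V] / ([R]).
This equals 1.28 at X = 0.561 (the root in 0 < X < 1).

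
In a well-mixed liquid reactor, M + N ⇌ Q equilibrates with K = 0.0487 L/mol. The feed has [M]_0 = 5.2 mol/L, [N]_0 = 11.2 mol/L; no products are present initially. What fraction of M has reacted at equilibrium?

Let X = conversion of M; extent ξ = 5.2·X mol/L.
Concentrations: [M] = 5.2 − 5.2X; [N] = 11.2 − 5.2X; [Q] = 5.2X.
K = [Q] / ([M] [N]).
This equals 0.0487 at X = 0.317 (the root in 0 < X < 1).

X = 0.317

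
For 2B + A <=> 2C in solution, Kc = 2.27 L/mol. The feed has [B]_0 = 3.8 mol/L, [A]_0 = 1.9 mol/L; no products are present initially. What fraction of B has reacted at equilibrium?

X = 0.575

Let X = conversion of B; extent ξ = 3.8X/2 mol/L.
Concentrations: [B] = 3.8 − 3.8X; [A] = 1.9 − 1.9X; [C] = 3.8X.
Kc = [C]^2 / ([B]^2 [A]).
Setting equal to 2.27 and solving for X on (0,1) gives X = 0.575.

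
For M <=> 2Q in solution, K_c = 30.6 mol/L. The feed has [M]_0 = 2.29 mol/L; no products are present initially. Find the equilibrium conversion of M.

X = 0.806

Let X = conversion of M; extent ξ = 2.29·X mol/L.
Concentrations: [M] = 2.29 − 2.29X; [Q] = 4.58X.
K_c = [Q]^2 / ([M]).
This equals 30.6 at X = 0.806 (the root in 0 < X < 1).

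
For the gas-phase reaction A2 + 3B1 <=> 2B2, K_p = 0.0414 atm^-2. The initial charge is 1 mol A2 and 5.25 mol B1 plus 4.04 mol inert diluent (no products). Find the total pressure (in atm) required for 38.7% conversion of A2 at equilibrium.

P = 5.59 atm

Take 1 mol A2 as basis and let X be its fractional conversion, so ξ = X.
Species balance: n_A2 = 1 − X; n_B1 = 5.25 − 3X; n_B2 = 2X; n_I = 4.04 (inert).
Summing: n_T = 10.3 − 2X.
K_p = p_B2^2 / (p_A2 p_B1^3) with p_i = (n_i/n_T)·P.
At X = 0.387: the mole-fraction product g(X) = Π y_i^ν_i = 1.294. Since K_p = g(X)·P^{-2}, P = (g/K_p)^(1/2) = (1.294/0.0414)^(1/2) = 5.59 atm.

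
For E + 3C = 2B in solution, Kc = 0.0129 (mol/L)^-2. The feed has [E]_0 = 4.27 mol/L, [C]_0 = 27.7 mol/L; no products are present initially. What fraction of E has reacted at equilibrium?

Let X = conversion of E; extent ξ = 4.27·X mol/L.
Concentrations: [E] = 4.27 − 4.27X; [C] = 27.7 − 12.8X; [B] = 8.54X.
Kc = [B]^2 / ([E] [C]^3).
Equating to 0.0129 (mol/L)^-2: the physical root is X = 0.823.

X = 0.823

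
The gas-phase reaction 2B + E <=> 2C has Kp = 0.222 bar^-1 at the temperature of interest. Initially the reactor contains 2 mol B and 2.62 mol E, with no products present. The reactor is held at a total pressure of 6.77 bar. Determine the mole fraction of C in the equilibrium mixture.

y_C = 0.226

Take 2 mol B as basis and let X be its fractional conversion, so ξ = X.
At extent ξ: n_B = 2 − 2X; n_E = 2.62 − X; n_C = 2X.
n_T = Σnᵢ = 4.62 − X.
With p_i = (n_i/n_T)P, Kp = p_C^2 / (p_B^2 p_E).
Substituting and setting equal to 0.222 bar^-1 gives a polynomial in X; the root in (0,1) is X = 0.469.
Then n_C = 0.938, n_T = 4.15, so y_C = 0.226.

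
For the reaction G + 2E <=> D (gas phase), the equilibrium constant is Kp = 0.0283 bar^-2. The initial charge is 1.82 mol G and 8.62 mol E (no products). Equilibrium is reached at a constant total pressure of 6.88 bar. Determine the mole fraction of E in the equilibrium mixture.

y_E = 0.793

Basis: 1.82 mol G initially; let X = conversion of G. Extent ξ = 1.82X.
Moles: n_G = 1.82 − 1.82X; n_E = 8.62 − 3.64X; n_D = 1.82X.
Summing: n_T = 10.4 − 3.64X.
Mole fractions y_i = n_i/n_T; Kp = p_D / (p_G p_E^2) with p_i = y_i·P.
Equating to 0.0283 bar^-2 and solving on 0 < X < 1: X = 0.457.
Then n_E = 6.96, n_T = 8.78, so y_E = 0.793.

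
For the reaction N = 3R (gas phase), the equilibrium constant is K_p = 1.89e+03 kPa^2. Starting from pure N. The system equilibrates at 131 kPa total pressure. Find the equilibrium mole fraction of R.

Basis: 1 mol N initially; let X = conversion of N. Extent ξ = X.
Species balance: n_N = 1 − X; n_R = 3X.
n_T = Σnᵢ = 1 + 2X.
y_i = n_i/n_T, p_i = y_i·P. K_p = p_R^3 / (p_N).
Setting this equal to 1.89e+03 kPa^2 and taking the physical root (0 < X < 1) gives X = 0.184.
Then n_R = 0.552, n_T = 1.37, so y_R = 0.403.

y_R = 0.403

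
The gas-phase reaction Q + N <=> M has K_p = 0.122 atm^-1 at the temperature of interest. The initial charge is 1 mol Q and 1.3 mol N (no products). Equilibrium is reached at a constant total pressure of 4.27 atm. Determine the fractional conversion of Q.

Let X = conversion of Q (basis 1 mol Q); extent of reaction ξ = X.
At extent ξ: n_Q = 1 − X; n_N = 1.3 − X; n_M = X.
Summing: n_T = 2.3 − X.
Mole fractions y_i = n_i/n_T; K_p = p_M / (p_Q p_N) with p_i = y_i·P.
This yields a degree-2 equation in X; solving on (0,1), X = 0.213.

X = 0.213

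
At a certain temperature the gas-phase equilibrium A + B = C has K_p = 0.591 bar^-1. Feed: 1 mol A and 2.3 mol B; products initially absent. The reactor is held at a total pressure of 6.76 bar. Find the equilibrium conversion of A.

X = 0.710

Take 1 mol A as basis and let X be its fractional conversion, so ξ = X.
Mole table: n_A = 1 − X; n_B = 2.3 − X; n_C = X.
Summing: n_T = 3.3 − X.
Mole fractions y_i = n_i/n_T; K_p = p_C / (p_A p_B) with p_i = y_i·P.
This yields a degree-2 equation in X; solving on (0,1), X = 0.710.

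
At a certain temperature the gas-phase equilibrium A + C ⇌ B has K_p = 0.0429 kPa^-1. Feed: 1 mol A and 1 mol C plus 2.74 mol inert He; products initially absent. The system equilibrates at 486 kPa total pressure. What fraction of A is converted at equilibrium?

X = 0.644

Basis: 1 mol A initially; let X = conversion of A. Extent ξ = X.
Mole table: n_A = 1 − X; n_C = 1 − X; n_B = X; n_I = 2.74 (inert).
Summing: n_T = 4.74 − X.
With p_i = (n_i/n_T)P, K_p = p_B / (p_A p_C).
Substituting and setting equal to 0.0429 kPa^-1 gives a polynomial in X; the root in (0,1) is X = 0.644.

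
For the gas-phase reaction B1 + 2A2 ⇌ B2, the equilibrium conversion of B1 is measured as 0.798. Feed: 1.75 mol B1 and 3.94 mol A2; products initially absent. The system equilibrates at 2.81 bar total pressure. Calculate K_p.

K_p = 3.19 bar^-2

Take 1.75 mol B1 as basis and let X be its fractional conversion, so ξ = 1.75X.
Species balance: n_B1 = 1.75 − 1.75X; n_A2 = 3.94 − 3.5X; n_B2 = 1.75X.
n_T = Σnᵢ = 5.69 − 3.5X.
At X = 0.798: n_B1 = 0.353, n_A2 = 1.15, n_B2 = 1.4, n_T = 2.9.
p_i = (n_i/n_T)·P. K_p = p_B2 / (p_B1 p_A2^2) = 3.19 bar^-2.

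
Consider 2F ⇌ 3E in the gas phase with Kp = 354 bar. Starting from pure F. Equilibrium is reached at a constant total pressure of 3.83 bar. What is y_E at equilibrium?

y_E = 0.910

Take 1 mol F as basis and let X be its fractional conversion, so ξ = 0.5X.
Species balance: n_F = 1 − X; n_E = 1.5X.
Total moles n_T = 1 + 0.5X.
With p_i = (n_i/n_T)P, Kp = p_E^3 / (p_F^2).
Setting this equal to 354 bar and taking the physical root (0 < X < 1) gives X = 0.870.
Then n_E = 1.31, n_T = 1.44, so y_E = 0.910.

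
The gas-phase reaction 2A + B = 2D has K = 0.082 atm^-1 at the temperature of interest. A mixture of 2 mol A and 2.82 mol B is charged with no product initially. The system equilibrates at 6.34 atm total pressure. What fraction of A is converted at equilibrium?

X = 0.349

Take 2 mol A as basis and let X be its fractional conversion, so ξ = X.
At extent ξ: n_A = 2 − 2X; n_B = 2.82 − X; n_D = 2X.
Summing: n_T = 4.82 − X.
y_i = n_i/n_T, p_i = y_i·P. K = p_D^2 / (p_A^2 p_B).
Equating to 0.082 atm^-1 and solving on 0 < X < 1: X = 0.349.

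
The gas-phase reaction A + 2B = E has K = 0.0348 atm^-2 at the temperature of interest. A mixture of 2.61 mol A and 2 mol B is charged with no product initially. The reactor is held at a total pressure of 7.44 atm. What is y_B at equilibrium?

y_B = 0.311

Take 2 mol B as basis and let X be its fractional conversion, so ξ = X.
Species balance: n_A = 2.61 − X; n_B = 2 − 2X; n_E = X.
n_T = Σnᵢ = 4.61 − 2X.
y_i = n_i/n_T, p_i = y_i·P. K = p_E / (p_A p_B^2).
Equating to 0.0348 atm^-2 and solving on 0 < X < 1: X = 0.410.
Then n_B = 1.18, n_T = 3.79, so y_B = 0.311.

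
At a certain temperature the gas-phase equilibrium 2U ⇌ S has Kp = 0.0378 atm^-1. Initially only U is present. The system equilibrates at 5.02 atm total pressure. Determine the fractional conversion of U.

Take 1 mol U as basis and let X be its fractional conversion, so ξ = 0.5X.
At extent ξ: n_U = 1 − X; n_S = 0.5X.
Summing: n_T = 1 − 0.5X.
y_i = n_i/n_T, p_i = y_i·P. Kp = p_S / (p_U^2).
Setting this equal to 0.0378 atm^-1 and taking the physical root (0 < X < 1) gives X = 0.246.

X = 0.246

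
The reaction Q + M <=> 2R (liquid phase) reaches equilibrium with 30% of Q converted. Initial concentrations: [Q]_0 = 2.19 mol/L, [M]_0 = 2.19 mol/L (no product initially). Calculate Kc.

Kc = 0.735

Let X = conversion of Q.
Concentrations: [Q] = 2.19 − 2.19X; [M] = 2.19 − 2.19X; [R] = 4.38X.
At X = 0.3: [Q] = 1.53, [M] = 1.53, [R] = 1.31.
Kc = [R]^2 / ([Q] [M]) = 0.735.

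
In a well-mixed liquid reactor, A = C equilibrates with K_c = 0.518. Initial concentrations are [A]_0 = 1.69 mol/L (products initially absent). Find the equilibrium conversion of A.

Let X = conversion of A; extent ξ = 1.69·X mol/L.
Concentrations: [A] = 1.69 − 1.69X; [C] = 1.69X.
K_c = [C] / ([A]).
Solving K_c = 0.518 for X ∈ (0,1): X = 0.341.

X = 0.341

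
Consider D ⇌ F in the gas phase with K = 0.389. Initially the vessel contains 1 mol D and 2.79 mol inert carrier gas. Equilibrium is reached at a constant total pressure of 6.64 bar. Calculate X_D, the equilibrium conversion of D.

X = 0.280

Basis: 1 mol D initially; let X = conversion of D. Extent ξ = X.
At extent ξ: n_D = 1 − X; n_F = X; n_I = 2.79 (inert).
Since Δν = 0, n_T = 3.79 throughout.
With p_i = (n_i/n_T)P, K = p_F / (p_D).
Equating to 0.389 and solving on 0 < X < 1: X = 0.280.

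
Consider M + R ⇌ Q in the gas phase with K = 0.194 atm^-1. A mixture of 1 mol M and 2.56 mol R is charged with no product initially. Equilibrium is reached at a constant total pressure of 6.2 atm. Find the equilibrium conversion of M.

Let X = conversion of M (basis 1 mol M); extent of reaction ξ = X.
Species balance: n_M = 1 − X; n_R = 2.56 − X; n_Q = X.
n_T = Σnᵢ = 3.56 − X.
Mole fractions y_i = n_i/n_T; K = p_Q / (p_M p_R) with p_i = y_i·P.
Setting this equal to 0.194 atm^-1 and taking the physical root (0 < X < 1) gives X = 0.449.

X = 0.449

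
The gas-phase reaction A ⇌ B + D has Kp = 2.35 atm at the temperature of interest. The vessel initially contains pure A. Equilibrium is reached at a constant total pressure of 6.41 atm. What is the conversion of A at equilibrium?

Take 1 mol A as basis and let X be its fractional conversion, so ξ = X.
Mole table: n_A = 1 − X; n_B = X; n_D = X.
Total moles n_T = 1 + X.
Mole fractions y_i = n_i/n_T; Kp = p_B p_D / (p_A) with p_i = y_i·P.
This yields a degree-2 equation in X; solving on (0,1), X = 0.518.

X = 0.518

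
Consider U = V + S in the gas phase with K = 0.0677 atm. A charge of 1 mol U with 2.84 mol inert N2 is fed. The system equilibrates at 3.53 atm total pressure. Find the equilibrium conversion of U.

Take 1 mol U as basis and let X be its fractional conversion, so ξ = X.
At extent ξ: n_U = 1 − X; n_V = X; n_S = X; n_I = 2.84 (inert).
Summing: n_T = 3.84 + X.
With p_i = (n_i/n_T)P, K = p_V p_S / (p_U).
Setting this equal to 0.0677 atm and taking the physical root (0 < X < 1) gives X = 0.243.

X = 0.243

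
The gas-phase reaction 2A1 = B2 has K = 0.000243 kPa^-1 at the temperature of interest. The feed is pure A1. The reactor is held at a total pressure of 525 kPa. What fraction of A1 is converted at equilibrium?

Basis: 1 mol A1 initially; let X = conversion of A1. Extent ξ = 0.5X.
Moles: n_A1 = 1 − X; n_B2 = 0.5X.
Summing: n_T = 1 − 0.5X.
y_i = n_i/n_T, p_i = y_i·P. K = p_B2 / (p_A1^2).
This yields a degree-2 equation in X; solving on (0,1), X = 0.186.

X = 0.186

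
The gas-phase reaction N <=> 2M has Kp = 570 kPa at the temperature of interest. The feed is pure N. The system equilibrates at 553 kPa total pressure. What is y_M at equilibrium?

y_M = 0.623

Basis: 1 mol N initially; let X = conversion of N. Extent ξ = X.
Moles: n_N = 1 − X; n_M = 2X.
Total moles n_T = 1 + X.
With p_i = (n_i/n_T)P, Kp = p_M^2 / (p_N).
Equating to 570 kPa and solving on 0 < X < 1: X = 0.453.
Then n_M = 0.905, n_T = 1.45, so y_M = 0.623.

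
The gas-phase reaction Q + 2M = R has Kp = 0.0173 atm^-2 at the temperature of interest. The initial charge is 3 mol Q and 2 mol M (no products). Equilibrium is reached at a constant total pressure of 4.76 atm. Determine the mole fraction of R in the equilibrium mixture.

Let X = conversion of M (basis 2 mol M); extent of reaction ξ = X.
At extent ξ: n_Q = 3 − X; n_M = 2 − 2X; n_R = X.
n_T = Σnᵢ = 5 − 2X.
y_i = n_i/n_T, p_i = y_i·P. Kp = p_R / (p_Q p_M^2).
Setting this equal to 0.0173 atm^-2 and taking the physical root (0 < X < 1) gives X = 0.147.
Then n_R = 0.147, n_T = 4.71, so y_R = 0.031.

y_R = 0.031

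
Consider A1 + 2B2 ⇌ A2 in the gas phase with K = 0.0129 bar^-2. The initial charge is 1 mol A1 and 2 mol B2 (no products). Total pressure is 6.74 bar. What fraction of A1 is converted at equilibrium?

Basis: 1 mol A1 initially; let X = conversion of A1. Extent ξ = X.
Species balance: n_A1 = 1 − X; n_B2 = 2 − 2X; n_A2 = X.
Summing: n_T = 3 − 2X.
y_i = n_i/n_T, p_i = y_i·P. K = p_A2 / (p_A1 p_B2^2).
Setting this equal to 0.0129 bar^-2 and taking the physical root (0 < X < 1) gives X = 0.184.

X = 0.184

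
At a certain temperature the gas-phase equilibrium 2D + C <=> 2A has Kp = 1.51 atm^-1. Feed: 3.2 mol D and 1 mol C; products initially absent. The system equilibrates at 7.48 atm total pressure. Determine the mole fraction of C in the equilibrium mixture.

y_C = 0.071

Basis: 1 mol C initially; let X = conversion of C. Extent ξ = X.
Species balance: n_D = 3.2 − 2X; n_C = 1 − X; n_A = 2X.
Total moles n_T = 4.2 − X.
y_i = n_i/n_T, p_i = y_i·P. Kp = p_A^2 / (p_D^2 p_C).
Equating to 1.51 atm^-1 and solving on 0 < X < 1: X = 0.756.
Then n_C = 0.244, n_T = 3.44, so y_C = 0.071.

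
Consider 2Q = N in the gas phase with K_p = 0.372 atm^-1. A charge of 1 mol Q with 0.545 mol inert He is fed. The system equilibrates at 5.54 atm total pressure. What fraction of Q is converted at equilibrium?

X = 0.580

Take 1 mol Q as basis and let X be its fractional conversion, so ξ = 0.5X.
Mole table: n_Q = 1 − X; n_N = 0.5X; n_I = 0.545 (inert).
n_T = Σnᵢ = 1.54 − 0.5X.
y_i = n_i/n_T, p_i = y_i·P. K_p = p_N / (p_Q^2).
Equating to 0.372 atm^-1 and solving on 0 < X < 1: X = 0.580.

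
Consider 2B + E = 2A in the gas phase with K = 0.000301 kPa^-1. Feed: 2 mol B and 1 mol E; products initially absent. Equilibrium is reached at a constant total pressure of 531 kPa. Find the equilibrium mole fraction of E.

y_E = 0.291

Take 2 mol B as basis and let X be its fractional conversion, so ξ = X.
Species balance: n_B = 2 − 2X; n_E = 1 − X; n_A = 2X.
Total moles n_T = 3 − X.
Mole fractions y_i = n_i/n_T; K = p_A^2 / (p_B^2 p_E) with p_i = y_i·P.
Setting this equal to 0.000301 kPa^-1 and taking the physical root (0 < X < 1) gives X = 0.178.
Then n_E = 0.822, n_T = 2.82, so y_E = 0.291.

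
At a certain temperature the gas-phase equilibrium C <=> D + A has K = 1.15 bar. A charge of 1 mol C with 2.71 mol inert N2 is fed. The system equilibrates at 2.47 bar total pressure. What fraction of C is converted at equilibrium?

X = 0.737

Take 1 mol C as basis and let X be its fractional conversion, so ξ = X.
Species balance: n_C = 1 − X; n_D = X; n_A = X; n_I = 2.71 (inert).
n_T = Σnᵢ = 3.71 + X.
y_i = n_i/n_T, p_i = y_i·P. K = p_D p_A / (p_C).
Substituting and setting equal to 1.15 bar gives a polynomial in X; the root in (0,1) is X = 0.737.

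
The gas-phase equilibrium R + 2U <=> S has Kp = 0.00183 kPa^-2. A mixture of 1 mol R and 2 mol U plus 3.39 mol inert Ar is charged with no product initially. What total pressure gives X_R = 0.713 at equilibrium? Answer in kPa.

P = 319 kPa

Let X = conversion of R (basis 1 mol R); extent of reaction ξ = X.
At extent ξ: n_R = 1 − X; n_U = 2 − 2X; n_S = X; n_I = 3.39 (inert).
Summing: n_T = 6.39 − 2X.
Kp = p_S / (p_R p_U^2) with p_i = (n_i/n_T)·P.
At X = 0.713: the mole-fraction product g(X) = Π y_i^ν_i = 185.8. Since Kp = g(X)·P^{-2}, P = (g/Kp)^(1/2) = (185.8/0.00183)^(1/2) = 319 kPa.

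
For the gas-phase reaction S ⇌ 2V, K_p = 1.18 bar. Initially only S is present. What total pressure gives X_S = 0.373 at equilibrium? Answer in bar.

P = 1.83 bar

Basis: 1 mol S initially; let X = conversion of S. Extent ξ = X.
At extent ξ: n_S = 1 − X; n_V = 2X.
Summing: n_T = 1 + X.
K_p = p_V^2 / (p_S) with p_i = (n_i/n_T)·P.
At X = 0.373: the mole-fraction product g(X) = Π y_i^ν_i = 0.6465. Since K_p = g(X)·P^{1}, P = (K_p/g)^(1/1) = (1.18/0.6465)^(1/1) = 1.83 bar.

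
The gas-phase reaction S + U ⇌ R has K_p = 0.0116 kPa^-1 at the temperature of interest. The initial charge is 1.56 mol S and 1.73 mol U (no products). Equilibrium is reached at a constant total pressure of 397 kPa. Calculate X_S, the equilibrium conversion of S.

X = 0.606

Let X = conversion of S (basis 1.56 mol S); extent of reaction ξ = 1.56X.
At extent ξ: n_S = 1.56 − 1.56X; n_U = 1.73 − 1.56X; n_R = 1.56X.
n_T = Σnᵢ = 3.29 − 1.56X.
y_i = n_i/n_T, p_i = y_i·P. K_p = p_R / (p_S p_U).
This yields a degree-2 equation in X; solving on (0,1), X = 0.606.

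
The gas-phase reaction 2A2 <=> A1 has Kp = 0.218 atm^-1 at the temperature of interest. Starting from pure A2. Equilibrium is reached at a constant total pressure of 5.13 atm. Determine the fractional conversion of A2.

Take 1 mol A2 as basis and let X be its fractional conversion, so ξ = 0.5X.
Species balance: n_A2 = 1 − X; n_A1 = 0.5X.
Total moles n_T = 1 − 0.5X.
y_i = n_i/n_T, p_i = y_i·P. Kp = p_A1 / (p_A2^2).
Setting this equal to 0.218 atm^-1 and taking the physical root (0 < X < 1) gives X = 0.573.

X = 0.573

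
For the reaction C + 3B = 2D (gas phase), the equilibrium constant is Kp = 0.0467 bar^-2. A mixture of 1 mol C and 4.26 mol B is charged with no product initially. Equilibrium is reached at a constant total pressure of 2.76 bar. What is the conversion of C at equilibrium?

Basis: 1 mol C initially; let X = conversion of C. Extent ξ = X.
Mole table: n_C = 1 − X; n_B = 4.26 − 3X; n_D = 2X.
Summing: n_T = 5.26 − 2X.
y_i = n_i/n_T, p_i = y_i·P. Kp = p_D^2 / (p_C p_B^3).
Equating to 0.0467 bar^-2 and solving on 0 < X < 1: X = 0.319.

X = 0.319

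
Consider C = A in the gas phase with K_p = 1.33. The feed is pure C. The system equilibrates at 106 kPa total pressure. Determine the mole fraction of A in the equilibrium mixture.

Let X = conversion of C (basis 1 mol C); extent of reaction ξ = X.
Species balance: n_C = 1 − X; n_A = X.
Total moles n_T = 1 (Δν = 0, constant).
Mole fractions y_i = n_i/n_T; K_p = p_A / (p_C) with p_i = y_i·P.
This yields a degree-1 equation in X; solving on (0,1), X = 0.571.
Then n_A = 0.571, n_T = 1, so y_A = 0.571.

y_A = 0.571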